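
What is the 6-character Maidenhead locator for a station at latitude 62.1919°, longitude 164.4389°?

Add 180° to longitude and 90° to latitude: 344.4389, 152.1919.
Field: 344.4389/20 → 17 → R, 152.1919/10 → 15 → P; chars RP.
Square: 4.4389/2 → 2, 2.1919/1 → 2; chars 22.
Subsquare: 0.4389/0.0833333 → 5 → f, 0.1919/0.0416667 → 4 → e; chars fe.

RP22fe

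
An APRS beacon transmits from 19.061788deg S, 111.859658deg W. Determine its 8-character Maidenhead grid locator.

DH40bw65

Shift to the Maidenhead origin (180°W, 90°S): lon 68.14034, lat 70.93821.
Field: 68.14034/20 → 3 → D, 70.93821/10 → 7 → H; chars DH.
Square: 8.14034/2 → 4, 0.93821/1 → 0; chars 40.
Subsquare: 0.14034/0.0833333 → 1 → b, 0.93821/0.0416667 → 22 → w; chars bw.
Extended square: 0.05701/0.00833333 → 6, 0.02155/0.00416667 → 5; chars 65.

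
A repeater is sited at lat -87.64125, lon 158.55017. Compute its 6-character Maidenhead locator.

Offset from 180°W / 90°S: lon 338.5502°, lat 2.3588°.
Field: 338.5502/20 → 16 → Q, 2.3588/10 → 0 → A; chars QA.
Square: 18.5502/2 → 9, 2.3588/1 → 2; chars 92.
Subsquare: 0.5502/0.0833333 → 6 → g, 0.3588/0.0416667 → 8 → i; chars gi.

QA92gi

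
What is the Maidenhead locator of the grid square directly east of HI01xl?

HI11al

Longitude subsquare x = 23; +1 → 24, wraps to 0 = a, carry into square.
Longitude square 0; +1 → 1.
The latitude characters are unchanged.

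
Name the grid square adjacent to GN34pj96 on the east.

GN34qj06

Longitude extended square 9; +1 → 10, wraps to 0, carry into subsquare.
Longitude subsquare p = 15; +1 → 16 = q.
The latitude characters are unchanged.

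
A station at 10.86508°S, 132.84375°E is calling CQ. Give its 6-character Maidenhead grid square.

PH69kd

Offset from 180°W / 90°S: lon 312.8438°, lat 79.1349°.
Field (20°×10°, letters A–R): 312.8438/20 → 15 → P, 79.1349/10 → 7 → H; chars PH.
Square (2°×1°, digits 0–9): 12.8438/2 → 6, 9.1349/1 → 9; chars 69.
Subsquare (5′×2.5′, letters a–x): 0.8438/0.0833333 → 10 → k, 0.1349/0.0416667 → 3 → d; chars kd.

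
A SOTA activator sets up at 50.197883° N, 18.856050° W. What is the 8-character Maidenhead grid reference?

IO00ne77

Offset from 180°W / 90°S: lon 161.14395°, lat 140.19788°.
Field: 161.14395/20 → 8 → I, 140.19788/10 → 14 → O; chars IO.
Square: 1.14395/2 → 0, 0.19788/1 → 0; chars 00.
Subsquare: 1.14395/0.0833333 → 13 → n, 0.19788/0.0416667 → 4 → e; chars ne.
Extended square: 0.06062/0.00833333 → 7, 0.03122/0.00416667 → 7; chars 77.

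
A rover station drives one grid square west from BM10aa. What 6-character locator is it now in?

BM00xa

Longitude subsquare a = 0; −1 → -1, wraps to 23 = x, carry into square.
Longitude square 1; −1 → 0.
The latitude characters are unchanged.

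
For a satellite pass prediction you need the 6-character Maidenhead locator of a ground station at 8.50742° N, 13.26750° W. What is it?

IJ38im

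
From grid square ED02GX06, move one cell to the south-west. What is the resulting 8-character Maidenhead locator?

ED02fx95

Longitude extended square 0; −1 → -1, wraps to 9, carry into subsquare.
Longitude subsquare g = 6; −1 → 5 = f.
Latitude extended square 6; −1 → 5.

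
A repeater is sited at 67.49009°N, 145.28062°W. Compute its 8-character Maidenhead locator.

BP77il67

Offset from 180°W / 90°S: lon 34.71938°, lat 157.49009°.
Field: 34.71938/20 → 1 → B, 157.49009/10 → 15 → P; chars BP.
Square: 14.71938/2 → 7, 7.49009/1 → 7; chars 77.
Subsquare: 0.71938/0.0833333 → 8 → i, 0.49009/0.0416667 → 11 → l; chars il.
Extended square: 0.05271/0.00833333 → 6, 0.03176/0.00416667 → 7; chars 67.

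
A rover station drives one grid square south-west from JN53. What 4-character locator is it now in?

JN42

Longitude square 5; −1 → 4.
Latitude square 3; −1 → 2.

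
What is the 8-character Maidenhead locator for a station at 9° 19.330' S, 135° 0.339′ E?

PI70mq02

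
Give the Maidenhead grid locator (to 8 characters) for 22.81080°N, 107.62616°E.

OL32tt54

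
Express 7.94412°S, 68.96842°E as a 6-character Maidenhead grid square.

Shift to the Maidenhead origin (180°W, 90°S): lon 248.9684, lat 82.0559.
Field (20°×10°, letters A–R): lon ⌊248.9684/20⌋ = 12 → M; lat ⌊82.0559/10⌋ = 8 → I.
Square (2°×1°, digits 0–9): lon ⌊8.9684/2⌋ = 4; lat ⌊2.0559/1⌋ = 2.
Subsquare (5′×2.5′, letters a–x): lon ⌊0.9684/0.0833333⌋ = 11 → l; lat ⌊0.0559/0.0416667⌋ = 1 → b.

MI42lb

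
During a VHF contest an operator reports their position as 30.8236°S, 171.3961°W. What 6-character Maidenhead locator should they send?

Shift to the Maidenhead origin (180°W, 90°S): lon 8.6039, lat 59.1764.
Field (20°×10°, letters A–R): 8.6039/20 → 0 → A, 59.1764/10 → 5 → F; chars AF.
Square (2°×1°, digits 0–9): 8.6039/2 → 4, 9.1764/1 → 9; chars 49.
Subsquare (5′×2.5′, letters a–x): 0.6039/0.0833333 → 7 → h, 0.1764/0.0416667 → 4 → e; chars he.

AF49he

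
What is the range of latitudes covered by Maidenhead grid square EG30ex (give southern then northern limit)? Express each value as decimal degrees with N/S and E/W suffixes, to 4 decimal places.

29.0417° S, 29.0000° S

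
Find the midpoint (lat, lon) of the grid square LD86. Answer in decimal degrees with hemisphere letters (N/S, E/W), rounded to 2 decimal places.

53.50° S, 57.00° E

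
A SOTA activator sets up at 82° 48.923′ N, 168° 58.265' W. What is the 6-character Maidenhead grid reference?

AR52mt

Offset from 180°W / 90°S: lon 11.0289°, lat 172.8154°.
Field: lon ⌊11.0289/20⌋ = 0 → A; lat ⌊172.8154/10⌋ = 17 → R.
Square: lon ⌊11.0289/2⌋ = 5; lat ⌊2.8154/1⌋ = 2.
Subsquare: lon ⌊1.0289/0.0833333⌋ = 12 → m; lat ⌊0.8154/0.0416667⌋ = 19 → t.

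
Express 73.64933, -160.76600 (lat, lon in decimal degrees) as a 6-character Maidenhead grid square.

AQ93op

Add 180° to longitude and 90° to latitude: 19.2340, 163.6493.
Field: lon ⌊19.2340/20⌋ = 0 → A; lat ⌊163.6493/10⌋ = 16 → Q.
Square: lon ⌊19.2340/2⌋ = 9; lat ⌊3.6493/1⌋ = 3.
Subsquare: lon ⌊1.2340/0.0833333⌋ = 14 → o; lat ⌊0.6493/0.0416667⌋ = 15 → p.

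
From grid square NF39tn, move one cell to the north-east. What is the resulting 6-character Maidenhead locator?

Longitude subsquare t = 19; +1 → 20 = u.
Latitude subsquare n = 13; +1 → 14 = o.

NF39uo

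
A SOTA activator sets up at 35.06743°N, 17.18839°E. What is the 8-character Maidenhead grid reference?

Shift to the Maidenhead origin (180°W, 90°S): lon 197.18839, lat 125.06743.
Field (20°×10°, letters A–R): 197.18839/20 → 9 → J, 125.06743/10 → 12 → M; chars JM.
Square (2°×1°, digits 0–9): 17.18839/2 → 8, 5.06743/1 → 5; chars 85.
Subsquare (5′×2.5′, letters a–x): 1.18839/0.0833333 → 14 → o, 0.06743/0.0416667 → 1 → b; chars ob.
Extended square (30″×15″, digits 0–9): 0.02172/0.00833333 → 2, 0.02576/0.00416667 → 6; chars 26.

JM85ob26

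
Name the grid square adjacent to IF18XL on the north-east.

IF28am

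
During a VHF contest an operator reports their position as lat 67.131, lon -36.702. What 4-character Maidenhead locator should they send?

Offset from 180°W / 90°S: lon 143.30°, lat 157.13°.
Field: lon ⌊143.30/20⌋ = 7 → H; lat ⌊157.13/10⌋ = 15 → P.
Square: lon ⌊3.30/2⌋ = 1; lat ⌊7.13/1⌋ = 7.

HP17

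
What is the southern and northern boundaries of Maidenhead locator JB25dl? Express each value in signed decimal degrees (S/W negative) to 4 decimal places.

-74.5417, -74.5000

Field J=9, B=1: +9·20° lon, +1·10° lat → SW at lon 0°, lat -80°.
Square 2, 5: +2·2° lon, +5·1° lat → SW at lon 4°, lat -75°.
Subsquare d=3, l=11: +3·0.0833333° lon, +11·0.0416667° lat → SW at lon 4.25°, lat -74.5417°.
Cell spans 0.0833333° lon × 0.0416667° lat.
south -74.5417, north -74.5000.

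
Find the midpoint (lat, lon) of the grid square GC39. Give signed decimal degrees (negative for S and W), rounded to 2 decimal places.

Field G=6, C=2: +6·20° lon, +2·10° lat → SW at lon -60°, lat -70°.
Square 3, 9: +3·2° lon, +9·1° lat → SW at lon -54°, lat -61°.
Cell spans 2° lon × 1° lat. Centre is SW corner plus half of each.
latitude -60.50, longitude -53.00.

-60.50, -53.00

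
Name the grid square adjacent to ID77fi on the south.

ID77fh

Latitude subsquare i = 8; −1 → 7 = h.
The longitude characters are unchanged.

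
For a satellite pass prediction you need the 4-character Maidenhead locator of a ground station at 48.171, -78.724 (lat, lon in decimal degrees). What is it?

Offset from 180°W / 90°S: lon 101.28°, lat 138.17°.
Field: 101.28/20 → 5 → F, 138.17/10 → 13 → N; chars FN.
Square: 1.28/2 → 0, 8.17/1 → 8; chars 08.

FN08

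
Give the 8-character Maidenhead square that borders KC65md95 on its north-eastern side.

KC65nd06

Longitude extended square 9; +1 → 10, wraps to 0, carry into subsquare.
Longitude subsquare m = 12; +1 → 13 = n.
Latitude extended square 5; +1 → 6.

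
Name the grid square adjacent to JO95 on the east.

Longitude square 9; +1 → 10, wraps to 0, carry into field.
Longitude field J = 9; +1 → 10 = K.
The latitude characters are unchanged.

KO05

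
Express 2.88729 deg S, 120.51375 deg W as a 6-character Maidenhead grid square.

CI97rc

Shift to the Maidenhead origin (180°W, 90°S): lon 59.4862, lat 87.1127.
Field: lon ⌊59.4862/20⌋ = 2 → C; lat ⌊87.1127/10⌋ = 8 → I.
Square: lon ⌊19.4862/2⌋ = 9; lat ⌊7.1127/1⌋ = 7.
Subsquare: lon ⌊1.4862/0.0833333⌋ = 17 → r; lat ⌊0.1127/0.0416667⌋ = 2 → c.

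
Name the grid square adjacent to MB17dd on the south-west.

MB17cc

Longitude subsquare d = 3; −1 → 2 = c.
Latitude subsquare d = 3; −1 → 2 = c.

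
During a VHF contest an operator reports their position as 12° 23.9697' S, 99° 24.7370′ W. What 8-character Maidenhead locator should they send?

EH07ho04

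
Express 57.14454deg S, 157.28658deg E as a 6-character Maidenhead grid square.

Add 180° to longitude and 90° to latitude: 337.2866, 32.8555.
Field: lon ⌊337.2866/20⌋ = 16 → Q; lat ⌊32.8555/10⌋ = 3 → D.
Square: lon ⌊17.2866/2⌋ = 8; lat ⌊2.8555/1⌋ = 2.
Subsquare: lon ⌊1.2866/0.0833333⌋ = 15 → p; lat ⌊0.8555/0.0416667⌋ = 20 → u.

QD82pu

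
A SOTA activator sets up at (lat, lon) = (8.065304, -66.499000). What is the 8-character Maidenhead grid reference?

FJ68sb05

Offset from 180°W / 90°S: lon 113.50100°, lat 98.06530°.
Field: 113.50100/20 → 5 → F, 98.06530/10 → 9 → J; chars FJ.
Square: 13.50100/2 → 6, 8.06530/1 → 8; chars 68.
Subsquare: 1.50100/0.0833333 → 18 → s, 0.06530/0.0416667 → 1 → b; chars sb.
Extended square: 0.00100/0.00833333 → 0, 0.02364/0.00416667 → 5; chars 05.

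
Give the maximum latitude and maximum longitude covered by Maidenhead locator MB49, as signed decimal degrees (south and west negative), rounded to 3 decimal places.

-70.000, 70.000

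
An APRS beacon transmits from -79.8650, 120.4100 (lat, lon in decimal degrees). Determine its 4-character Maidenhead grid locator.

PB00

Offset from 180°W / 90°S: lon 300.41°, lat 10.14°.
Field: 300.41/20 → 15 → P, 10.14/10 → 1 → B; chars PB.
Square: 0.41/2 → 0, 0.14/1 → 0; chars 00.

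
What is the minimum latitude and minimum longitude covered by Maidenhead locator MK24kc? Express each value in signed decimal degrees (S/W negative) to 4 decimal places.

14.0833, 64.8333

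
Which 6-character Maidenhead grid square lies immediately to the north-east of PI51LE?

PI51mf

Longitude subsquare l = 11; +1 → 12 = m.
Latitude subsquare e = 4; +1 → 5 = f.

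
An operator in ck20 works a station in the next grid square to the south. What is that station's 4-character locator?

Latitude square 0; −1 → -1, wraps to 9, carry into field.
Latitude field K = 10; −1 → 9 = J.
The longitude characters are unchanged.

CJ29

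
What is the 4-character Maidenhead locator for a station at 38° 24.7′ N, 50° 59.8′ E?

LM58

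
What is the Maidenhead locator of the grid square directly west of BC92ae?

BC82xe

Longitude subsquare a = 0; −1 → -1, wraps to 23 = x, carry into square.
Longitude square 9; −1 → 8.
The latitude characters are unchanged.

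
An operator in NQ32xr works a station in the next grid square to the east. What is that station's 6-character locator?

Longitude subsquare x = 23; +1 → 24, wraps to 0 = a, carry into square.
Longitude square 3; +1 → 4.
The latitude characters are unchanged.

NQ42ar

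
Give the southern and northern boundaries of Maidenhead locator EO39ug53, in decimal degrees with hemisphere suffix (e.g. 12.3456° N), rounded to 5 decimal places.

Field E=4, O=14: +4·20° lon, +14·10° lat → SW at lon -100°, lat 50°.
Square 3, 9: +3·2° lon, +9·1° lat → SW at lon -94°, lat 59°.
Subsquare u=20, g=6: +20·0.0833333° lon, +6·0.0416667° lat → SW at lon -92.3333°, lat 59.25°.
Extended square 5, 3: +5·0.00833333° lon, +3·0.00416667° lat → SW at lon -92.2917°, lat 59.2625°.
Cell spans 0.00833333° lon × 0.00416667° lat.
south 59.26250° N, north 59.26667° N.

59.26250° N, 59.26667° N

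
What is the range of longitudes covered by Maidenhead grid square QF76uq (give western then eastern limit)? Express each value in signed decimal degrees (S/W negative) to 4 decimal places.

155.6667, 155.7500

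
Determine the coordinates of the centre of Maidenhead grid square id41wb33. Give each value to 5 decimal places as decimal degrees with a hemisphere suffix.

Field I=8, D=3: +8·20° lon, +3·10° lat → SW at lon -20°, lat -60°.
Square 4, 1: +4·2° lon, +1·1° lat → SW at lon -12°, lat -59°.
Subsquare w=22, b=1: +22·0.0833333° lon, +1·0.0416667° lat → SW at lon -10.1667°, lat -58.9583°.
Extended square 3, 3: +3·0.00833333° lon, +3·0.00416667° lat → SW at lon -10.1417°, lat -58.9458°.
Cell spans 0.00833333° lon × 0.00416667° lat. Centre is SW corner plus half of each.
latitude 58.94375° S, longitude 10.13750° W.

58.94375° S, 10.13750° W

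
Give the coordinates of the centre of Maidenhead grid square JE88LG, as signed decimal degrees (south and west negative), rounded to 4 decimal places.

Field J=9, E=4: +9·20° lon, +4·10° lat → SW at lon 0°, lat -50°.
Square 8, 8: +8·2° lon, +8·1° lat → SW at lon 16°, lat -42°.
Subsquare l=11, g=6: +11·0.0833333° lon, +6·0.0416667° lat → SW at lon 16.9167°, lat -41.75°.
Cell spans 0.0833333° lon × 0.0416667° lat. Centre is SW corner plus half of each.
latitude -41.7292, longitude 16.9583.

-41.7292, 16.9583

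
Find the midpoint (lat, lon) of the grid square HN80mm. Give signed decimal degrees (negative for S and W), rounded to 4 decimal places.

Field H=7, N=13: +7·20° lon, +13·10° lat → SW at lon -40°, lat 40°.
Square 8, 0: +8·2° lon, +0·1° lat → SW at lon -24°, lat 40°.
Subsquare m=12, m=12: +12·0.0833333° lon, +12·0.0416667° lat → SW at lon -23°, lat 40.5°.
Cell spans 0.0833333° lon × 0.0416667° lat. Centre is SW corner plus half of each.
latitude 40.5208, longitude -22.9583.

40.5208, -22.9583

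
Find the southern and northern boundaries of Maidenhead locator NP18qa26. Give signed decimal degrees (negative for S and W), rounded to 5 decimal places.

Field N=13, P=15: +13·20° lon, +15·10° lat → SW at lon 80°, lat 60°.
Square 1, 8: +1·2° lon, +8·1° lat → SW at lon 82°, lat 68°.
Subsquare q=16, a=0: +16·0.0833333° lon, +0·0.0416667° lat → SW at lon 83.3333°, lat 68°.
Extended square 2, 6: +2·0.00833333° lon, +6·0.00416667° lat → SW at lon 83.35°, lat 68.025°.
Cell spans 0.00833333° lon × 0.00416667° lat.
south 68.02500, north 68.02917.

68.02500, 68.02917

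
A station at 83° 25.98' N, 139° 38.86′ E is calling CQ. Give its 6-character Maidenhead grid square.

PR93tk

Add 180° to longitude and 90° to latitude: 319.6477, 173.4330.
Field: 319.6477/20 → 15 → P, 173.4330/10 → 17 → R; chars PR.
Square: 19.6477/2 → 9, 3.4330/1 → 3; chars 93.
Subsquare: 1.6477/0.0833333 → 19 → t, 0.4330/0.0416667 → 10 → k; chars tk.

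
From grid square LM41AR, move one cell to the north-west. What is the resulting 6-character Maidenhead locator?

LM31xs

Longitude subsquare a = 0; −1 → -1, wraps to 23 = x, carry into square.
Longitude square 4; −1 → 3.
Latitude subsquare r = 17; +1 → 18 = s.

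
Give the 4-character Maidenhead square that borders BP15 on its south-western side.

BP04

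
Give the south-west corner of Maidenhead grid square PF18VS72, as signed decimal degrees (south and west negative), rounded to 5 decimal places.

Field P=15, F=5: +15·20° lon, +5·10° lat → SW at lon 120°, lat -40°.
Square 1, 8: +1·2° lon, +8·1° lat → SW at lon 122°, lat -32°.
Subsquare v=21, s=18: +21·0.0833333° lon, +18·0.0416667° lat → SW at lon 123.75°, lat -31.25°.
Extended square 7, 2: +7·0.00833333° lon, +2·0.00416667° lat → SW at lon 123.808°, lat -31.2417°.
latitude -31.24167, longitude 123.80833.

-31.24167, 123.80833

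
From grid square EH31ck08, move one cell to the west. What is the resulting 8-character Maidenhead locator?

EH31bk98

Longitude extended square 0; −1 → -1, wraps to 9, carry into subsquare.
Longitude subsquare c = 2; −1 → 1 = b.
The latitude characters are unchanged.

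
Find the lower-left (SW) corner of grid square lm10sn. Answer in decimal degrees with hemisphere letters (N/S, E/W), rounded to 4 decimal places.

Field L=11, M=12: +11·20° lon, +12·10° lat → SW at lon 40°, lat 30°.
Square 1, 0: +1·2° lon, +0·1° lat → SW at lon 42°, lat 30°.
Subsquare s=18, n=13: +18·0.0833333° lon, +13·0.0416667° lat → SW at lon 43.5°, lat 30.5417°.
latitude 30.5417° N, longitude 43.5000° E.

30.5417° N, 43.5000° E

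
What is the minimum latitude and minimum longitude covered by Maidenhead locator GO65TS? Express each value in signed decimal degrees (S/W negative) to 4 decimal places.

55.7500, -46.4167

Field G=6, O=14: +6·20° lon, +14·10° lat → SW at lon -60°, lat 50°.
Square 6, 5: +6·2° lon, +5·1° lat → SW at lon -48°, lat 55°.
Subsquare t=19, s=18: +19·0.0833333° lon, +18·0.0416667° lat → SW at lon -46.4167°, lat 55.75°.
latitude 55.7500, longitude -46.4167.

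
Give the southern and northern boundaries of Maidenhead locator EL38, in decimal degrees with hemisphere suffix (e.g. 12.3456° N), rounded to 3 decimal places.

Field E=4, L=11: +4·20° lon, +11·10° lat → SW at lon -100°, lat 20°.
Square 3, 8: +3·2° lon, +8·1° lat → SW at lon -94°, lat 28°.
Cell spans 2° lon × 1° lat.
south 28.000° N, north 29.000° N.

28.000° N, 29.000° N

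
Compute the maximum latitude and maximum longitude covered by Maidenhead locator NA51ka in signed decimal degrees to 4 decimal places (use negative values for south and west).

Field N=13, A=0: +13·20° lon, +0·10° lat → SW at lon 80°, lat -90°.
Square 5, 1: +5·2° lon, +1·1° lat → SW at lon 90°, lat -89°.
Subsquare k=10, a=0: +10·0.0833333° lon, +0·0.0416667° lat → SW at lon 90.8333°, lat -89°.
Cell spans 0.0833333° lon × 0.0416667° lat. NE corner is SW corner plus one full cell.
latitude -88.9583, longitude 90.9167.

-88.9583, 90.9167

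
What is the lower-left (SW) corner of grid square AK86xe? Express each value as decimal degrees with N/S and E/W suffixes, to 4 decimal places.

Field A=0, K=10: +0·20° lon, +10·10° lat → SW at lon -180°, lat 10°.
Square 8, 6: +8·2° lon, +6·1° lat → SW at lon -164°, lat 16°.
Subsquare x=23, e=4: +23·0.0833333° lon, +4·0.0416667° lat → SW at lon -162.083°, lat 16.1667°.
latitude 16.1667° N, longitude 162.0833° W.

16.1667° N, 162.0833° W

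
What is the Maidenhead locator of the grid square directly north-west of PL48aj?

Longitude subsquare a = 0; −1 → -1, wraps to 23 = x, carry into square.
Longitude square 4; −1 → 3.
Latitude subsquare j = 9; +1 → 10 = k.

PL38xk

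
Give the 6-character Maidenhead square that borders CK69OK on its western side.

CK69nk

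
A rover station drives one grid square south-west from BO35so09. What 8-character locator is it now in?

BO35ro98

Longitude extended square 0; −1 → -1, wraps to 9, carry into subsquare.
Longitude subsquare s = 18; −1 → 17 = r.
Latitude extended square 9; −1 → 8.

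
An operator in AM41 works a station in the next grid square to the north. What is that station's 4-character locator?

AM42

Latitude square 1; +1 → 2.
The longitude characters are unchanged.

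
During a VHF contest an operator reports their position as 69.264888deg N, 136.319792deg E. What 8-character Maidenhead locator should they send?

PP89dg83

Offset from 180°W / 90°S: lon 316.31979°, lat 159.26489°.
Field (20°×10°, letters A–R): lon ⌊316.31979/20⌋ = 15 → P; lat ⌊159.26489/10⌋ = 15 → P.
Square (2°×1°, digits 0–9): lon ⌊16.31979/2⌋ = 8; lat ⌊9.26489/1⌋ = 9.
Subsquare (5′×2.5′, letters a–x): lon ⌊0.31979/0.0833333⌋ = 3 → d; lat ⌊0.26489/0.0416667⌋ = 6 → g.
Extended square (30″×15″, digits 0–9): lon ⌊0.06979/0.00833333⌋ = 8; lat ⌊0.01489/0.00416667⌋ = 3.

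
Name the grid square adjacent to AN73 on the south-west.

Longitude square 7; −1 → 6.
Latitude square 3; −1 → 2.

AN62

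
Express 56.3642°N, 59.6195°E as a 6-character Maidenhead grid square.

Add 180° to longitude and 90° to latitude: 239.6195, 146.3642.
Field: lon ⌊239.6195/20⌋ = 11 → L; lat ⌊146.3642/10⌋ = 14 → O.
Square: lon ⌊19.6195/2⌋ = 9; lat ⌊6.3642/1⌋ = 6.
Subsquare: lon ⌊1.6195/0.0833333⌋ = 19 → t; lat ⌊0.3642/0.0416667⌋ = 8 → i.

LO96ti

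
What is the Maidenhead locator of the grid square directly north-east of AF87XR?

Longitude subsquare x = 23; +1 → 24, wraps to 0 = a, carry into square.
Longitude square 8; +1 → 9.
Latitude subsquare r = 17; +1 → 18 = s.

AF97as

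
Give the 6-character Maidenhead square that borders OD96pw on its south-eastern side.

OD96qv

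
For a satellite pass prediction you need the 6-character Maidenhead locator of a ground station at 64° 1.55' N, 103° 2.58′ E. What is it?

OP14ma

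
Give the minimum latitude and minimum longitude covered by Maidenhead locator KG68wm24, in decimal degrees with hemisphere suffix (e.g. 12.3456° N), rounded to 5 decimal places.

21.48333° S, 33.85000° E

Field K=10, G=6: +10·20° lon, +6·10° lat → SW at lon 20°, lat -30°.
Square 6, 8: +6·2° lon, +8·1° lat → SW at lon 32°, lat -22°.
Subsquare w=22, m=12: +22·0.0833333° lon, +12·0.0416667° lat → SW at lon 33.8333°, lat -21.5°.
Extended square 2, 4: +2·0.00833333° lon, +4·0.00416667° lat → SW at lon 33.85°, lat -21.4833°.
latitude 21.48333° S, longitude 33.85000° E.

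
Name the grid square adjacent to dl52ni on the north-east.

DL52oj

Longitude subsquare n = 13; +1 → 14 = o.
Latitude subsquare i = 8; +1 → 9 = j.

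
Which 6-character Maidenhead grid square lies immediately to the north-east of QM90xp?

RM00aq

Longitude subsquare x = 23; +1 → 24, wraps to 0 = a, carry into square.
Longitude square 9; +1 → 10, wraps to 0, carry into field.
Longitude field Q = 16; +1 → 17 = R.
Latitude subsquare p = 15; +1 → 16 = q.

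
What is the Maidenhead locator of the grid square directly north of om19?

ON10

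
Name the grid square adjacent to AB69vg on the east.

AB69wg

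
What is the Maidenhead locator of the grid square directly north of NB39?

Latitude square 9; +1 → 10, wraps to 0, carry into field.
Latitude field B = 1; +1 → 2 = C.
The longitude characters are unchanged.

NC30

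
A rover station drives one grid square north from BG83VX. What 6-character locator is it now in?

BG84va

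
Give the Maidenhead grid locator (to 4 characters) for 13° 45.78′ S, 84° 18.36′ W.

EH76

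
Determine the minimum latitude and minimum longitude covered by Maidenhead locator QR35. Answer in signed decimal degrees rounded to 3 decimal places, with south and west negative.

Field Q=16, R=17: +16·20° lon, +17·10° lat → SW at lon 140°, lat 80°.
Square 3, 5: +3·2° lon, +5·1° lat → SW at lon 146°, lat 85°.
latitude 85.000, longitude 146.000.

85.000, 146.000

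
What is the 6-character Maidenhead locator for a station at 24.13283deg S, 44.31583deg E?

Add 180° to longitude and 90° to latitude: 224.3158, 65.8672.
Field: 224.3158/20 → 11 → L, 65.8672/10 → 6 → G; chars LG.
Square: 4.3158/2 → 2, 5.8672/1 → 5; chars 25.
Subsquare: 0.3158/0.0833333 → 3 → d, 0.8672/0.0416667 → 20 → u; chars du.

LG25du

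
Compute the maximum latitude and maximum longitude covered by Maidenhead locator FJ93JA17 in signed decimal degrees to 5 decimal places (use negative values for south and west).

3.03333, -61.23333

Field F=5, J=9: +5·20° lon, +9·10° lat → SW at lon -80°, lat 0°.
Square 9, 3: +9·2° lon, +3·1° lat → SW at lon -62°, lat 3°.
Subsquare j=9, a=0: +9·0.0833333° lon, +0·0.0416667° lat → SW at lon -61.25°, lat 3°.
Extended square 1, 7: +1·0.00833333° lon, +7·0.00416667° lat → SW at lon -61.2417°, lat 3.02917°.
Cell spans 0.00833333° lon × 0.00416667° lat. NE corner is SW corner plus one full cell.
latitude 3.03333, longitude -61.23333.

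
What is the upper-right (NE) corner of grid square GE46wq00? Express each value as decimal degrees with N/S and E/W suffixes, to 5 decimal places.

43.32917° S, 50.15833° W

Field G=6, E=4: +6·20° lon, +4·10° lat → SW at lon -60°, lat -50°.
Square 4, 6: +4·2° lon, +6·1° lat → SW at lon -52°, lat -44°.
Subsquare w=22, q=16: +22·0.0833333° lon, +16·0.0416667° lat → SW at lon -50.1667°, lat -43.3333°.
Extended square 0, 0: +0·0.00833333° lon, +0·0.00416667° lat → SW at lon -50.1667°, lat -43.3333°.
Cell spans 0.00833333° lon × 0.00416667° lat. NE corner is SW corner plus one full cell.
latitude 43.32917° S, longitude 50.15833° W.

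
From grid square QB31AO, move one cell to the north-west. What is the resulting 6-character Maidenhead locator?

Longitude subsquare a = 0; −1 → -1, wraps to 23 = x, carry into square.
Longitude square 3; −1 → 2.
Latitude subsquare o = 14; +1 → 15 = p.

QB21xp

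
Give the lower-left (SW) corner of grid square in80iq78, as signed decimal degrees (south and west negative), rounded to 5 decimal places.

40.70000, -3.27500

Field I=8, N=13: +8·20° lon, +13·10° lat → SW at lon -20°, lat 40°.
Square 8, 0: +8·2° lon, +0·1° lat → SW at lon -4°, lat 40°.
Subsquare i=8, q=16: +8·0.0833333° lon, +16·0.0416667° lat → SW at lon -3.33333°, lat 40.6667°.
Extended square 7, 8: +7·0.00833333° lon, +8·0.00416667° lat → SW at lon -3.275°, lat 40.7°.
latitude 40.70000, longitude -3.27500.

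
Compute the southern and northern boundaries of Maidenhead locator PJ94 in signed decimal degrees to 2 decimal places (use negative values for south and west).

4.00, 5.00

Field P=15, J=9: +15·20° lon, +9·10° lat → SW at lon 120°, lat 0°.
Square 9, 4: +9·2° lon, +4·1° lat → SW at lon 138°, lat 4°.
Cell spans 2° lon × 1° lat.
south 4.00, north 5.00.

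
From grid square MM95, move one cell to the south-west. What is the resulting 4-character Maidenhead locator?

Longitude square 9; −1 → 8.
Latitude square 5; −1 → 4.

MM84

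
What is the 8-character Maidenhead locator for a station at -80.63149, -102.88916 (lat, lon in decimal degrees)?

DA89ni38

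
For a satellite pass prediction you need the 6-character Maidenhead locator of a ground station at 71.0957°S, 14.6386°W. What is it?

IB28qv

Offset from 180°W / 90°S: lon 165.3614°, lat 18.9043°.
Field (20°×10°, letters A–R): 165.3614/20 → 8 → I, 18.9043/10 → 1 → B; chars IB.
Square (2°×1°, digits 0–9): 5.3614/2 → 2, 8.9043/1 → 8; chars 28.
Subsquare (5′×2.5′, letters a–x): 1.3614/0.0833333 → 16 → q, 0.9043/0.0416667 → 21 → v; chars qv.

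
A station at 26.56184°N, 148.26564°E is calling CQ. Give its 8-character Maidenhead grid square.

QL46dn14

Offset from 180°W / 90°S: lon 328.26564°, lat 116.56184°.
Field: lon ⌊328.26564/20⌋ = 16 → Q; lat ⌊116.56184/10⌋ = 11 → L.
Square: lon ⌊8.26564/2⌋ = 4; lat ⌊6.56184/1⌋ = 6.
Subsquare: lon ⌊0.26564/0.0833333⌋ = 3 → d; lat ⌊0.56184/0.0416667⌋ = 13 → n.
Extended square: lon ⌊0.01564/0.00833333⌋ = 1; lat ⌊0.02017/0.00416667⌋ = 4.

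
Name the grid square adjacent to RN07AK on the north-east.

Longitude subsquare a = 0; +1 → 1 = b.
Latitude subsquare k = 10; +1 → 11 = l.

RN07bl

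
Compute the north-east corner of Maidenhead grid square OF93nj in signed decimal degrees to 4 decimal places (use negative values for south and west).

-36.5833, 119.1667

Field O=14, F=5: +14·20° lon, +5·10° lat → SW at lon 100°, lat -40°.
Square 9, 3: +9·2° lon, +3·1° lat → SW at lon 118°, lat -37°.
Subsquare n=13, j=9: +13·0.0833333° lon, +9·0.0416667° lat → SW at lon 119.083°, lat -36.625°.
Cell spans 0.0833333° lon × 0.0416667° lat. NE corner is SW corner plus one full cell.
latitude -36.5833, longitude 119.1667.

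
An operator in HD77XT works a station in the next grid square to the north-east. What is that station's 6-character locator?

HD87au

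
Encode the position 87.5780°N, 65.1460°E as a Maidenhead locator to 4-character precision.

MR27

Shift to the Maidenhead origin (180°W, 90°S): lon 245.15, lat 177.58.
Field (20°×10°, letters A–R): lon ⌊245.15/20⌋ = 12 → M; lat ⌊177.58/10⌋ = 17 → R.
Square (2°×1°, digits 0–9): lon ⌊5.15/2⌋ = 2; lat ⌊7.58/1⌋ = 7.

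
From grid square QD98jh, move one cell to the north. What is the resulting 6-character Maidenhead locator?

QD98ji

Latitude subsquare h = 7; +1 → 8 = i.
The longitude characters are unchanged.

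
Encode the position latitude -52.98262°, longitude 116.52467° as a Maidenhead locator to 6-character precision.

OD87ga

Add 180° to longitude and 90° to latitude: 296.5247, 37.0174.
Field (20°×10°, letters A–R): 296.5247/20 → 14 → O, 37.0174/10 → 3 → D; chars OD.
Square (2°×1°, digits 0–9): 16.5247/2 → 8, 7.0174/1 → 7; chars 87.
Subsquare (5′×2.5′, letters a–x): 0.5247/0.0833333 → 6 → g, 0.0174/0.0416667 → 0 → a; chars ga.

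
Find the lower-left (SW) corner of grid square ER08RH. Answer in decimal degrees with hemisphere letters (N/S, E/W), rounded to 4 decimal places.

Field E=4, R=17: +4·20° lon, +17·10° lat → SW at lon -100°, lat 80°.
Square 0, 8: +0·2° lon, +8·1° lat → SW at lon -100°, lat 88°.
Subsquare r=17, h=7: +17·0.0833333° lon, +7·0.0416667° lat → SW at lon -98.5833°, lat 88.2917°.
latitude 88.2917° N, longitude 98.5833° W.

88.2917° N, 98.5833° W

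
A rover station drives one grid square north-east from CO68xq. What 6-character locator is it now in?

Longitude subsquare x = 23; +1 → 24, wraps to 0 = a, carry into square.
Longitude square 6; +1 → 7.
Latitude subsquare q = 16; +1 → 17 = r.

CO78ar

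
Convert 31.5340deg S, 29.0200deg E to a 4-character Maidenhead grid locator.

KF48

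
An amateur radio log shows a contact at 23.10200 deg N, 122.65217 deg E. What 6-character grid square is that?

PL13hc

Add 180° to longitude and 90° to latitude: 302.6522, 113.1020.
Field (20°×10°, letters A–R): lon ⌊302.6522/20⌋ = 15 → P; lat ⌊113.1020/10⌋ = 11 → L.
Square (2°×1°, digits 0–9): lon ⌊2.6522/2⌋ = 1; lat ⌊3.1020/1⌋ = 3.
Subsquare (5′×2.5′, letters a–x): lon ⌊0.6522/0.0833333⌋ = 7 → h; lat ⌊0.1020/0.0416667⌋ = 2 → c.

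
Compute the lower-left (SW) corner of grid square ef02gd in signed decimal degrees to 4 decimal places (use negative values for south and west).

Field E=4, F=5: +4·20° lon, +5·10° lat → SW at lon -100°, lat -40°.
Square 0, 2: +0·2° lon, +2·1° lat → SW at lon -100°, lat -38°.
Subsquare g=6, d=3: +6·0.0833333° lon, +3·0.0416667° lat → SW at lon -99.5°, lat -37.875°.
latitude -37.8750, longitude -99.5000.

-37.8750, -99.5000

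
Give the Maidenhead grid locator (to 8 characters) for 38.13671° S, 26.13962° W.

Offset from 180°W / 90°S: lon 153.86038°, lat 51.86329°.
Field: lon ⌊153.86038/20⌋ = 7 → H; lat ⌊51.86329/10⌋ = 5 → F.
Square: lon ⌊13.86038/2⌋ = 6; lat ⌊1.86329/1⌋ = 1.
Subsquare: lon ⌊1.86038/0.0833333⌋ = 22 → w; lat ⌊0.86329/0.0416667⌋ = 20 → u.
Extended square: lon ⌊0.02705/0.00833333⌋ = 3; lat ⌊0.02996/0.00416667⌋ = 7.

HF61wu37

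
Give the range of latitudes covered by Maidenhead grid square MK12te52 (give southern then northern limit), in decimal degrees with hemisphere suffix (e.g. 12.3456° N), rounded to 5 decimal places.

12.17500° N, 12.17917° N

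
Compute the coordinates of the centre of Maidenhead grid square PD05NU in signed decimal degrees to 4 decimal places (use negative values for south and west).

Field P=15, D=3: +15·20° lon, +3·10° lat → SW at lon 120°, lat -60°.
Square 0, 5: +0·2° lon, +5·1° lat → SW at lon 120°, lat -55°.
Subsquare n=13, u=20: +13·0.0833333° lon, +20·0.0416667° lat → SW at lon 121.083°, lat -54.1667°.
Cell spans 0.0833333° lon × 0.0416667° lat. Centre is SW corner plus half of each.
latitude -54.1458, longitude 121.1250.

-54.1458, 121.1250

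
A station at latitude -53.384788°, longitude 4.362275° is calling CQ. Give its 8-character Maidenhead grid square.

JD26eo37

Shift to the Maidenhead origin (180°W, 90°S): lon 184.36228, lat 36.61521.
Field: 184.36228/20 → 9 → J, 36.61521/10 → 3 → D; chars JD.
Square: 4.36228/2 → 2, 6.61521/1 → 6; chars 26.
Subsquare: 0.36228/0.0833333 → 4 → e, 0.61521/0.0416667 → 14 → o; chars eo.
Extended square: 0.02894/0.00833333 → 3, 0.03188/0.00416667 → 7; chars 37.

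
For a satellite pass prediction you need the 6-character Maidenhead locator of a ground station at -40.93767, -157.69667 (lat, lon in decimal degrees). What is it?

Shift to the Maidenhead origin (180°W, 90°S): lon 22.3033, lat 49.0623.
Field: lon ⌊22.3033/20⌋ = 1 → B; lat ⌊49.0623/10⌋ = 4 → E.
Square: lon ⌊2.3033/2⌋ = 1; lat ⌊9.0623/1⌋ = 9.
Subsquare: lon ⌊0.3033/0.0833333⌋ = 3 → d; lat ⌊0.0623/0.0416667⌋ = 1 → b.

BE19db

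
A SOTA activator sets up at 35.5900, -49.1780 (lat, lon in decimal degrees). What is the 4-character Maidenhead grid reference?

Offset from 180°W / 90°S: lon 130.82°, lat 125.59°.
Field: 130.82/20 → 6 → G, 125.59/10 → 12 → M; chars GM.
Square: 10.82/2 → 5, 5.59/1 → 5; chars 55.

GM55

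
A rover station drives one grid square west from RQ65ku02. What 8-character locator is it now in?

RQ65ju92

Longitude extended square 0; −1 → -1, wraps to 9, carry into subsquare.
Longitude subsquare k = 10; −1 → 9 = j.
The latitude characters are unchanged.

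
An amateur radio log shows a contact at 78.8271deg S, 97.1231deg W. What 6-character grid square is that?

EB11ke

Shift to the Maidenhead origin (180°W, 90°S): lon 82.8769, lat 11.1729.
Field (20°×10°, letters A–R): 82.8769/20 → 4 → E, 11.1729/10 → 1 → B; chars EB.
Square (2°×1°, digits 0–9): 2.8769/2 → 1, 1.1729/1 → 1; chars 11.
Subsquare (5′×2.5′, letters a–x): 0.8769/0.0833333 → 10 → k, 0.1729/0.0416667 → 4 → e; chars ke.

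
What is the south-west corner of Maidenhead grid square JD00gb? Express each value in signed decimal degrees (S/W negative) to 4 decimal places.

Field J=9, D=3: +9·20° lon, +3·10° lat → SW at lon 0°, lat -60°.
Square 0, 0: +0·2° lon, +0·1° lat → SW at lon 0°, lat -60°.
Subsquare g=6, b=1: +6·0.0833333° lon, +1·0.0416667° lat → SW at lon 0.5°, lat -59.9583°.
latitude -59.9583, longitude 0.5000.

-59.9583, 0.5000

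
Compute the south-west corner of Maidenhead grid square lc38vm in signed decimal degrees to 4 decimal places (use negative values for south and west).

Field L=11, C=2: +11·20° lon, +2·10° lat → SW at lon 40°, lat -70°.
Square 3, 8: +3·2° lon, +8·1° lat → SW at lon 46°, lat -62°.
Subsquare v=21, m=12: +21·0.0833333° lon, +12·0.0416667° lat → SW at lon 47.75°, lat -61.5°.
latitude -61.5000, longitude 47.7500.

-61.5000, 47.7500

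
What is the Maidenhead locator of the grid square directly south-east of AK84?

Longitude square 8; +1 → 9.
Latitude square 4; −1 → 3.

AK93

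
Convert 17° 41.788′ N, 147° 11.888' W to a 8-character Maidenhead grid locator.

Offset from 180°W / 90°S: lon 32.80187°, lat 107.69647°.
Field: lon ⌊32.80187/20⌋ = 1 → B; lat ⌊107.69647/10⌋ = 10 → K.
Square: lon ⌊12.80187/2⌋ = 6; lat ⌊7.69647/1⌋ = 7.
Subsquare: lon ⌊0.80187/0.0833333⌋ = 9 → j; lat ⌊0.69647/0.0416667⌋ = 16 → q.
Extended square: lon ⌊0.05187/0.00833333⌋ = 6; lat ⌊0.02980/0.00416667⌋ = 7.

BK67jq67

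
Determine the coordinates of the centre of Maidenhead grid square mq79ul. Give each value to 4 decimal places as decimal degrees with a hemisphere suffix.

Field M=12, Q=16: +12·20° lon, +16·10° lat → SW at lon 60°, lat 70°.
Square 7, 9: +7·2° lon, +9·1° lat → SW at lon 74°, lat 79°.
Subsquare u=20, l=11: +20·0.0833333° lon, +11·0.0416667° lat → SW at lon 75.6667°, lat 79.4583°.
Cell spans 0.0833333° lon × 0.0416667° lat. Centre is SW corner plus half of each.
latitude 79.4792° N, longitude 75.7083° E.

79.4792° N, 75.7083° E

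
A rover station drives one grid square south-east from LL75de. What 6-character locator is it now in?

LL75ed

Longitude subsquare d = 3; +1 → 4 = e.
Latitude subsquare e = 4; −1 → 3 = d.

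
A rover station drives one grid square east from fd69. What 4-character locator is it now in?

FD79

Longitude square 6; +1 → 7.
The latitude characters are unchanged.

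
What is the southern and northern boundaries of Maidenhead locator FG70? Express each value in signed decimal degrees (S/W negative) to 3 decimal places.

-30.000, -29.000

Field F=5, G=6: +5·20° lon, +6·10° lat → SW at lon -80°, lat -30°.
Square 7, 0: +7·2° lon, +0·1° lat → SW at lon -66°, lat -30°.
Cell spans 2° lon × 1° lat.
south -30.000, north -29.000.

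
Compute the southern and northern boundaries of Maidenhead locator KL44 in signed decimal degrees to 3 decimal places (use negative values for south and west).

24.000, 25.000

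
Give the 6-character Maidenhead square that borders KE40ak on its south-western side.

Longitude subsquare a = 0; −1 → -1, wraps to 23 = x, carry into square.
Longitude square 4; −1 → 3.
Latitude subsquare k = 10; −1 → 9 = j.

KE30xj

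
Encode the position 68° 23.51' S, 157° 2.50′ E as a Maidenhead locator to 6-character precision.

QC81mo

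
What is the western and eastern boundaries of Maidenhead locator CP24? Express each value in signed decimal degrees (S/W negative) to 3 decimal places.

Field C=2, P=15: +2·20° lon, +15·10° lat → SW at lon -140°, lat 60°.
Square 2, 4: +2·2° lon, +4·1° lat → SW at lon -136°, lat 64°.
Cell spans 2° lon × 1° lat.
west -136.000, east -134.000.

-136.000, -134.000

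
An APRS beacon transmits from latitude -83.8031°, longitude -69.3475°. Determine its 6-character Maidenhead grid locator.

Shift to the Maidenhead origin (180°W, 90°S): lon 110.6525, lat 6.1969.
Field: 110.6525/20 → 5 → F, 6.1969/10 → 0 → A; chars FA.
Square: 10.6525/2 → 5, 6.1969/1 → 6; chars 56.
Subsquare: 0.6525/0.0833333 → 7 → h, 0.1969/0.0416667 → 4 → e; chars he.

FA56he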